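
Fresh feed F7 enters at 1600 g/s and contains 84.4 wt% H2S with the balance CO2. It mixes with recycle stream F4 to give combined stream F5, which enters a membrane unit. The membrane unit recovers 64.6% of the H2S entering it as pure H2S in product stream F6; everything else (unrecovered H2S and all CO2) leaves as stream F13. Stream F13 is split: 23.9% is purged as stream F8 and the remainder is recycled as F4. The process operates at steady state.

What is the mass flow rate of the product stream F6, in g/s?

H2S in F5: m_A = 1600×0.844 + (1−0.239)·(1−0.646)·m_A, so m_A = 1350.4/0.7306 = 1848.3 g/s.
Product F6 = 0.646×1848.3 = 1194 g/s.

1194 g/s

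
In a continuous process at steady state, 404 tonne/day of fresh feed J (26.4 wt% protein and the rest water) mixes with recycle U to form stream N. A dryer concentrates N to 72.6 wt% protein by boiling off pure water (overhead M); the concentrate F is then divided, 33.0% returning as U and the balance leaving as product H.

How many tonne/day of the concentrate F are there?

Overall protein balance (none leaves overhead): protein in fresh feed = protein in product, i.e. 404×0.264 = (1−0.330)·F·0.726.
F = 106.66/(0.726×0.670) = 219.27 tonne/day.

219.3 tonne/day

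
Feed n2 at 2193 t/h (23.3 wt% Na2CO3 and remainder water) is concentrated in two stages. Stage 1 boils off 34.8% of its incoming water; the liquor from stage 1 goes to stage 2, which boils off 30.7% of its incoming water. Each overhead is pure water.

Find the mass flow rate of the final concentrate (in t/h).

water in feed = 2193×0.767 = 1682 t/h.
After stage 1: water left = (1−0.348)×1682 = 1096.7; stream total = 1607.7 t/h.
After stage 2: water left = (1−0.307)×1096.7 = 760; final concentrate = 1271 t/h.

1271 t/h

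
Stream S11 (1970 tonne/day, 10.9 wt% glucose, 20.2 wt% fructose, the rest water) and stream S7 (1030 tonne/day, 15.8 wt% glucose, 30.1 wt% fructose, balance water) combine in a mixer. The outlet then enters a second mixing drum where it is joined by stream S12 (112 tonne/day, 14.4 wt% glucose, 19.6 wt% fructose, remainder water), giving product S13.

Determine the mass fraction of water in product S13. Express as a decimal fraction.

0.639

Overall, product flow = 3112 tonne/day.
water in = 1970×0.689 + 1030×0.541 + 112×0.660 = 1988.5 tonne/day.
water fraction in S13 = 0.639.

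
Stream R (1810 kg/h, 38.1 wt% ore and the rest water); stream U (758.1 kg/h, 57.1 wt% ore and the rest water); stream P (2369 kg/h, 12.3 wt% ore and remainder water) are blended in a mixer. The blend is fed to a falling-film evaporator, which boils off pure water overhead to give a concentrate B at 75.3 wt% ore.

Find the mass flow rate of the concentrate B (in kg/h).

1878 kg/h

ore entering = 1810×0.381 + 758.1×0.571 + 2369×0.123 = 1413.9 kg/h.
All ore reports to B, so B = 1413.9/0.753 = 1877.7 kg/h.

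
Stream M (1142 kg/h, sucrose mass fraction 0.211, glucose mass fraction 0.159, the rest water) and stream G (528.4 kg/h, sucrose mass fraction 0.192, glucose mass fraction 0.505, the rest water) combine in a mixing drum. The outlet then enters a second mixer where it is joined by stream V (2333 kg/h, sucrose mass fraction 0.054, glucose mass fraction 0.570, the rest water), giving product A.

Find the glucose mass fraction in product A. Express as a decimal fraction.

Overall, product flow = 4003.4 kg/h.
glucose in = 1142×0.159 + 528.4×0.505 + 2333×0.570 = 1778.2 kg/h.
glucose fraction in A = 0.444.

0.444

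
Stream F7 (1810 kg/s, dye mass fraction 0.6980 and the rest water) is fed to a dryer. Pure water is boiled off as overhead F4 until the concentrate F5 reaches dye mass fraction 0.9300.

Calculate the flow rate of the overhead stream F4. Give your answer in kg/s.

451.5 kg/s

dye is conserved: 1810×0.698 = 1263.4 kg/s all reports to the concentrate.
Concentrate = 1263.4/(target fraction) = 1358.5 kg/s.
Overhead = 1810 − 1358.5 = 451.53 kg/s.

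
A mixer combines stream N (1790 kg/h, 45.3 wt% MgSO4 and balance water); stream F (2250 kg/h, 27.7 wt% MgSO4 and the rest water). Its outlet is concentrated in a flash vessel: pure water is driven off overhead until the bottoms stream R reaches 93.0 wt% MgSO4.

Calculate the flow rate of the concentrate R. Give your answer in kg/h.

MgSO4 entering = 1790×0.453 + 2250×0.277 = 1434.1 kg/h.
All MgSO4 reports to R, so R = 1434.1/0.930 = 1542.1 kg/h.

1542 kg/h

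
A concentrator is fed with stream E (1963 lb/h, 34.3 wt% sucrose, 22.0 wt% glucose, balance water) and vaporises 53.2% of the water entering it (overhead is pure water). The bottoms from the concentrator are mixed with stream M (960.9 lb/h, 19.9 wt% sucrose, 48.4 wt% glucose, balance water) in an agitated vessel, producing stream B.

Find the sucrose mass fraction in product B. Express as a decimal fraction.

0.350

Vapour removed = 0.532×0.437×1963 = 456.37 lb/h; concentrate = 1506.6 lb/h.
sucrose reaching the mixer = 673.31 (from concentrate) + 960.9×0.199 = 864.53 lb/h.
Product flow = 1506.6 + 960.9 = 2467.5 lb/h; sucrose fraction = 0.350.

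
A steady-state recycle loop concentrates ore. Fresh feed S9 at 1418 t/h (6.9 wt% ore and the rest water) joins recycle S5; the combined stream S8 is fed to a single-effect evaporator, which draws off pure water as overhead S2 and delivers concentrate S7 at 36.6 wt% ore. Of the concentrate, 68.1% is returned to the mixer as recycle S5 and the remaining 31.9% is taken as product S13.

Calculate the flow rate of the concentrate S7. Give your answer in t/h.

838 t/h

Overall ore balance (none leaves overhead): ore in fresh feed = ore in product, i.e. 1418×0.069 = (1−0.681)·S7·0.366.
S7 = 97.842/(0.366×0.319) = 838.02 t/h.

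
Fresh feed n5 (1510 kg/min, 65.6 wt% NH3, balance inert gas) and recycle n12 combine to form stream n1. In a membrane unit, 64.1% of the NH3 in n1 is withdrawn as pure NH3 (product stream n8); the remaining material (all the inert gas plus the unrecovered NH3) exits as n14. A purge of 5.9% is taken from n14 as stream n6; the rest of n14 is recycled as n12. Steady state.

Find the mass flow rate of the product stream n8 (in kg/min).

958.9 kg/min

NH3 in n1: m_A = 1510×0.656 + (1−0.059)·(1−0.641)·m_A, so m_A = 990.56/0.6622 = 1495.9 kg/min.
Product n8 = 0.641×1495.9 = 958.88 kg/min.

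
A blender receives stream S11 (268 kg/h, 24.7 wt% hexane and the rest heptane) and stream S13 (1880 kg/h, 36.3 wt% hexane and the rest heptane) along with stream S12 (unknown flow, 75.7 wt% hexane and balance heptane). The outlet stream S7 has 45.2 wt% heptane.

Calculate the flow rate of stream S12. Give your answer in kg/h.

2050 kg/h

Let S12 be the unknown flow. Total out = 2148 + S12.
heptane balance: 1399.4 + 0.243·S12 = 0.452·(2148 + S12)
(0.243 − 0.452)·S12 = 0.452×2148 − 1399.4 = -428.47
S12 = -428.47 / -0.209 = 2050.1 kg/h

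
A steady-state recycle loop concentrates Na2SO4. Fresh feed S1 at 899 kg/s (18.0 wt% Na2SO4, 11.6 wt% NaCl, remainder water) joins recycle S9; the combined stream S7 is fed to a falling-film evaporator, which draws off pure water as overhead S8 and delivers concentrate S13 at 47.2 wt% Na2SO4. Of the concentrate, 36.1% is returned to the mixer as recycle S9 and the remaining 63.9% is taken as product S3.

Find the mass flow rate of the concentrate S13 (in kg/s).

Overall Na2SO4 balance (none leaves overhead): Na2SO4 in fresh feed = Na2SO4 in product, i.e. 899×0.180 = (1−0.361)·S13·0.472.
S13 = 161.82/(0.472×0.639) = 536.52 kg/s.

536.5 kg/s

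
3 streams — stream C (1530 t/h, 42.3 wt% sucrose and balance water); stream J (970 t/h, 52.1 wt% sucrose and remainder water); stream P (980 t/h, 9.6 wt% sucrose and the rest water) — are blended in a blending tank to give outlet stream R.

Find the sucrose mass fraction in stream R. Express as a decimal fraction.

0.358

Total flow out = 1530 + 970 + 980 = 3480 t/h.
sucrose in = 1530×0.423 + 970×0.521 + 980×0.096 = 1246.6 t/h.
sucrose mass fraction in R = 1246.6/3480 = 0.358.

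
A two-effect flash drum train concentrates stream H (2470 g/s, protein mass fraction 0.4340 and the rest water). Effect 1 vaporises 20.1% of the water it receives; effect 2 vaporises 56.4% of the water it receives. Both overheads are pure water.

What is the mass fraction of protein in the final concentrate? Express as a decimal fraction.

water in feed = 2470×0.566 = 1398 g/s.
After stage 1: water left = (1−0.201)×1398 = 1117; stream total = 2189 g/s.
After stage 2: water left = (1−0.564)×1117 = 487.02; final concentrate = 1559 g/s.
protein fraction = 1072/1559 = 0.6876.

0.6876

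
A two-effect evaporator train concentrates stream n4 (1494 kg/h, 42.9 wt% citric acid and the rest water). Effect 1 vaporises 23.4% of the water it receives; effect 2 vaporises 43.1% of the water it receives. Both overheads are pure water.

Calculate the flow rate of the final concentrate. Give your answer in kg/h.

1013 kg/h

water in feed = 1494×0.571 = 853.07 kg/h.
After stage 1: water left = (1−0.234)×853.07 = 653.45; stream total = 1294.4 kg/h.
After stage 2: water left = (1−0.431)×653.45 = 371.82; final concentrate = 1012.7 kg/h.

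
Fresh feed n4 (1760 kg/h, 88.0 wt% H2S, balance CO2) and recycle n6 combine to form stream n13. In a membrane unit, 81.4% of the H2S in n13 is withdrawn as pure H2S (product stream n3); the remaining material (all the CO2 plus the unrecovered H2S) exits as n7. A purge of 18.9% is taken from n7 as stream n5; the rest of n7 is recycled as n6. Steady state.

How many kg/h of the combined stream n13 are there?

CO2 enters only via n4 and leaves only via the purge: 1760×0.120 = 0.189×(CO2 in n7), and the membrane unit passes all CO2, so CO2 in n13 = CO2 in n7 = 1117.5 kg/h.
H2S in n13: m_A = 1760×0.880 + (1−0.189)·(1−0.814)·m_A, so m_A = 1548.8/0.8492 = 1823.9 kg/h.
n13 = 1823.9 + 1117.5 = 2941.4 kg/h.

2941 kg/h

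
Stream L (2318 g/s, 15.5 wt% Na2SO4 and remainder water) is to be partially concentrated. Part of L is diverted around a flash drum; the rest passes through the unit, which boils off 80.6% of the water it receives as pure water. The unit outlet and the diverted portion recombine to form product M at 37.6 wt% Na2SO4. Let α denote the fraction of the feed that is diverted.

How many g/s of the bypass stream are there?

All 2318×0.155 = 359.29 g/s of Na2SO4 reaches M, so M = 359.29/0.376 = 955.56 g/s and vapour = 1362.4 g/s.
The evaporator receives (1−α)·2318 of feed at 0.845 water and removes 0.806 of that water:
0.806×0.845×(1−α)×2318 = 1362.4
(1−α) = 1362.4/1578.7 = 0.8630;  α = 0.1370.
Bypass flow = 0.1370×2318 = 317.56 g/s.

317.6 g/s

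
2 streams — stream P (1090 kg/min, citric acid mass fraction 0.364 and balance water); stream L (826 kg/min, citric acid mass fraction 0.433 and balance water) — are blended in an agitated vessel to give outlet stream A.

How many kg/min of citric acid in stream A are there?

citric acid out = citric acid in = 1090×0.364 + 826×0.433 = 754.42 kg/min.

754.4 kg/min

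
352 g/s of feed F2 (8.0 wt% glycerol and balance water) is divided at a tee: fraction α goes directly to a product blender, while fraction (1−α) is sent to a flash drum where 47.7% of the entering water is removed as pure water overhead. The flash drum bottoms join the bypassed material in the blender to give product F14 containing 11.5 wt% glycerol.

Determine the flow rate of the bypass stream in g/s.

All 352×0.080 = 28.16 g/s of glycerol reaches F14, so F14 = 28.16/0.115 = 244.87 g/s and vapour = 107.13 g/s.
The evaporator receives (1−α)·352 of feed at 0.920 water and removes 0.477 of that water:
0.477×0.920×(1−α)×352 = 107.13
(1−α) = 107.13/154.47 = 0.6935;  α = 0.3065.
Bypass flow = 0.3065×352 = 107.88 g/s.

107.9 g/s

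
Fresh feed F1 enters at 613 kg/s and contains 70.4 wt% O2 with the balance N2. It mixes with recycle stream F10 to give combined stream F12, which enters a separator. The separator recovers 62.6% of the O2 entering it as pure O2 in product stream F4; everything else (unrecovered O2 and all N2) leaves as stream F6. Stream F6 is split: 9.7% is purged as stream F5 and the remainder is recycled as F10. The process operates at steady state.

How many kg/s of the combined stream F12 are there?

2522 kg/s

N2 enters only via F1 and leaves only via the purge: 613×0.296 = 0.097×(N2 in F6), and the separator passes all N2, so N2 in F12 = N2 in F6 = 1870.6 kg/s.
O2 in F12: m_A = 613×0.704 + (1−0.097)·(1−0.626)·m_A, so m_A = 431.55/0.6623 = 651.62 kg/s.
F12 = 651.62 + 1870.6 = 2522.2 kg/s.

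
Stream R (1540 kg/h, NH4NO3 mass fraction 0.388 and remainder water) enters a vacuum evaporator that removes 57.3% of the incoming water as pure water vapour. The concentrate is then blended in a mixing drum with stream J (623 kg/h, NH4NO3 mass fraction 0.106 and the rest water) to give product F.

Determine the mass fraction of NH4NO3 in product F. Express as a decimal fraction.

0.409

Vapour removed = 0.573×0.612×1540 = 540.04 kg/h; concentrate = 999.96 kg/h.
NH4NO3 reaching the mixer = 597.52 (from concentrate) + 623×0.106 = 663.56 kg/h.
Product flow = 999.96 + 623 = 1623 kg/h; NH4NO3 fraction = 0.409.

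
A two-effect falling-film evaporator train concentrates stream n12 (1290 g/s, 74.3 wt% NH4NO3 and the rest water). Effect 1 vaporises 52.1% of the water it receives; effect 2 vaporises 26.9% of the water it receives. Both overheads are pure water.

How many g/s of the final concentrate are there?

1075 g/s

water in feed = 1290×0.257 = 331.53 g/s.
After stage 1: water left = (1−0.521)×331.53 = 158.8; stream total = 1117.3 g/s.
After stage 2: water left = (1−0.269)×158.8 = 116.08; final concentrate = 1074.6 g/s.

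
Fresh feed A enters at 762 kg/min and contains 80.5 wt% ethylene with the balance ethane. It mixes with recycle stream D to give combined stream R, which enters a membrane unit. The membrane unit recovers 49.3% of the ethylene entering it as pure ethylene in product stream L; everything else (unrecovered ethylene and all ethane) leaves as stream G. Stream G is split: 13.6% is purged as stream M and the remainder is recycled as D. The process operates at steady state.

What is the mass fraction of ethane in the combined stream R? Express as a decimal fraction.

ethane enters only via A and leaves only via the purge: 762×0.195 = 0.136×(ethane in G), and the membrane unit passes all ethane, so ethane in R = ethane in G = 1092.6 kg/min.
ethylene in R: m_A = 762×0.805 + (1−0.136)·(1−0.493)·m_A, so m_A = 613.41/0.5620 = 1091.6 kg/min.
R = 1091.6 + 1092.6 = 2184.1 kg/min.
ethane fraction in R = 1092.6/2184.1 = 0.5002.

0.5002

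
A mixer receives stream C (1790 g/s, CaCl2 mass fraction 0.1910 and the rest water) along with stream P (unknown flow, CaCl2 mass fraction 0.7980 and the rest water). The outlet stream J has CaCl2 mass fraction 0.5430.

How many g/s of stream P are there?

Let P be the unknown flow. Total out = 1790 + P.
CaCl2 balance: 341.89 + 0.798·P = 0.543·(1790 + P)
(0.798 − 0.543)·P = 0.543×1790 − 341.89 = 630.08
P = 630.08 / 0.255 = 2470.9 g/s

2471 g/s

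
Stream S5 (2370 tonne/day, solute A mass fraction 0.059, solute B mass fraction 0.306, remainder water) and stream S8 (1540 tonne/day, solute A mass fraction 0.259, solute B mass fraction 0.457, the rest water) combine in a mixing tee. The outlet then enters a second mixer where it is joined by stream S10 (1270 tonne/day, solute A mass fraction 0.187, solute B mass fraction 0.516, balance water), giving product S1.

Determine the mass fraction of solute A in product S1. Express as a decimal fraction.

Overall, product flow = 5180 tonne/day.
solute A in = 2370×0.059 + 1540×0.259 + 1270×0.187 = 776.18 tonne/day.
solute A fraction in S1 = 0.150.

0.150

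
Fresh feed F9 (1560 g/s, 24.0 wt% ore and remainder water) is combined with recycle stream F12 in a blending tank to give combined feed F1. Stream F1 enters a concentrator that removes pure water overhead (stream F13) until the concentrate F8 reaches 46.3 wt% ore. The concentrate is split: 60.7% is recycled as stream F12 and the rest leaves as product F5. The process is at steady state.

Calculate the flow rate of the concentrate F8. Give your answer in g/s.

Overall ore balance (none leaves overhead): ore in fresh feed = ore in product, i.e. 1560×0.240 = (1−0.607)·F8·0.463.
F8 = 374.4/(0.463×0.393) = 2057.6 g/s.

2058 g/s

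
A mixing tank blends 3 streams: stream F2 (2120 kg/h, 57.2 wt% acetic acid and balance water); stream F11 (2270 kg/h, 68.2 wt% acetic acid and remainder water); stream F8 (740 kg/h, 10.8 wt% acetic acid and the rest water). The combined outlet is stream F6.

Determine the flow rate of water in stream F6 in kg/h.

2289 kg/h

water out = water in = 2120×0.428 + 2270×0.318 + 740×0.892 = 2289.3 kg/h.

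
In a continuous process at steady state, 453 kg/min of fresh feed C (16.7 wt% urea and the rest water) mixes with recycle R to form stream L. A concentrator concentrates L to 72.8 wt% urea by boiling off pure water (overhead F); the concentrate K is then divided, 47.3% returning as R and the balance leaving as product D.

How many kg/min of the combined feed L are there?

Overall urea balance (none leaves overhead): urea in fresh feed = urea in product, i.e. 453×0.167 = (1−0.473)·K·0.728.
K = 75.651/(0.728×0.527) = 197.18 kg/min.
Recycle R = 0.473×197.18 = 93.268 kg/min.
Combined feed L = 453 + 93.268 = 546.27 kg/min.

546.3 kg/min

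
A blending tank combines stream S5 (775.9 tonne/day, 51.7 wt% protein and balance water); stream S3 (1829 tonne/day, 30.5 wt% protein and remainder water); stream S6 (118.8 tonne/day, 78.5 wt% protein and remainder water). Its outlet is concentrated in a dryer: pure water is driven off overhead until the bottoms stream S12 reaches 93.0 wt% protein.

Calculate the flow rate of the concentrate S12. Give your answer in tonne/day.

1131 tonne/day

protein entering = 775.9×0.517 + 1829×0.305 + 118.8×0.785 = 1052.2 tonne/day.
All protein reports to S12, so S12 = 1052.2/0.930 = 1131.4 tonne/day.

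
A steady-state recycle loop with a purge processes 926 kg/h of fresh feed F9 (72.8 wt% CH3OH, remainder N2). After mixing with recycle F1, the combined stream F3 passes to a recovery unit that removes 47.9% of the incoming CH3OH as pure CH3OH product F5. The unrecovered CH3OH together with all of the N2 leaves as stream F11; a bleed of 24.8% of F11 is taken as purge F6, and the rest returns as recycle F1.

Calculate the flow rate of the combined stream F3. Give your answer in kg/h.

N2 enters only via F9 and leaves only via the purge: 926×0.272 = 0.248×(N2 in F11), and the recovery unit passes all N2, so N2 in F3 = N2 in F11 = 1015.6 kg/h.
CH3OH in F3: m_A = 926×0.728 + (1−0.248)·(1−0.479)·m_A, so m_A = 674.13/0.6082 = 1108.4 kg/h.
F3 = 1108.4 + 1015.6 = 2124 kg/h.

2124 kg/h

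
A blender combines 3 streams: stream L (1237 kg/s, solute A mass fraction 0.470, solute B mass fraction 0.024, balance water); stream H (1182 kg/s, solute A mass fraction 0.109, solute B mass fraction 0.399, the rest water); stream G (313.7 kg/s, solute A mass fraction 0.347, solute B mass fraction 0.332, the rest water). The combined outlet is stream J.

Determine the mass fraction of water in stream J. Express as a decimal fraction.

Total flow out = 1237 + 1182 + 313.7 = 2732.7 kg/s.
water in = 1237×0.506 + 1182×0.492 + 313.7×0.321 = 1308.2 kg/s.
water mass fraction in J = 1308.2/2732.7 = 0.479.

0.479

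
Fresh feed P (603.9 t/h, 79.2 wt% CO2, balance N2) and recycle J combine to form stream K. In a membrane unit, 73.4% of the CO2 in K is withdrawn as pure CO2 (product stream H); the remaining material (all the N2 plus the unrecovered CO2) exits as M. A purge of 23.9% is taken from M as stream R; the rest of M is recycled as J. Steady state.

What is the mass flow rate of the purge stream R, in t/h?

N2 enters only via P and leaves only via the purge: 603.9×0.208 = 0.239×(N2 in M), and the membrane unit passes all N2, so N2 in K = N2 in M = 525.57 t/h.
CO2 in K: m_A = 603.9×0.792 + (1−0.239)·(1−0.734)·m_A, so m_A = 478.29/0.7976 = 599.68 t/h.
M = (1−0.734)×599.68 + 525.57 = 685.08 t/h.
Purge R = 0.239×685.08 = 163.74 t/h.

163.7 t/h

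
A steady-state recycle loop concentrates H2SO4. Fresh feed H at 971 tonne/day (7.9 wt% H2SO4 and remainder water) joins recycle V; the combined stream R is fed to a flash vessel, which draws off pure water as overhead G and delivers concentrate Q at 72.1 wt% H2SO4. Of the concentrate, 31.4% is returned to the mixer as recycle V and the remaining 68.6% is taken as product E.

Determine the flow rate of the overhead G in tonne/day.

Overall H2SO4 balance (none leaves overhead): H2SO4 in fresh feed = H2SO4 in product, i.e. 971×0.079 = (1−0.314)·Q·0.721.
Q = 76.709/(0.721×0.686) = 155.09 tonne/day.
Recycle V = 0.314×155.09 = 48.699 tonne/day.
Combined feed R = 971 + 48.699 = 1019.7 tonne/day.
Overhead G = R − Q = 1019.7 − 155.09 = 864.61 tonne/day.

864.6 tonne/day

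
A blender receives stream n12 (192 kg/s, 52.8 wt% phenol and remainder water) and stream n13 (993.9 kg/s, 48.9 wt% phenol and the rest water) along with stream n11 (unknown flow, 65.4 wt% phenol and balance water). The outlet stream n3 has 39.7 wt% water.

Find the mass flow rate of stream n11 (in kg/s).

2504 kg/s

Let n11 be the unknown flow. Total out = 1185.9 + n11.
water balance: 598.51 + 0.346·n11 = 0.397·(1185.9 + n11)
(0.346 − 0.397)·n11 = 0.397×1185.9 − 598.51 = -127.7
n11 = -127.7 / -0.051 = 2504 kg/s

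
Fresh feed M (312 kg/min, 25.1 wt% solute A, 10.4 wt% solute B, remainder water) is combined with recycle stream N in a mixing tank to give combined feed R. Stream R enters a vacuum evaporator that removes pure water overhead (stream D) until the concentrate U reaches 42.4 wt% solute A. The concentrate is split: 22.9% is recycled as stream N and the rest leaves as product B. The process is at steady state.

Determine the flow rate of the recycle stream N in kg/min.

54.86 kg/min

Overall solute A balance (none leaves overhead): solute A in fresh feed = solute A in product, i.e. 312×0.251 = (1−0.229)·U·0.424.
U = 78.312/(0.424×0.771) = 239.56 kg/min.
Recycle N = 0.229×239.56 = 54.858 kg/min.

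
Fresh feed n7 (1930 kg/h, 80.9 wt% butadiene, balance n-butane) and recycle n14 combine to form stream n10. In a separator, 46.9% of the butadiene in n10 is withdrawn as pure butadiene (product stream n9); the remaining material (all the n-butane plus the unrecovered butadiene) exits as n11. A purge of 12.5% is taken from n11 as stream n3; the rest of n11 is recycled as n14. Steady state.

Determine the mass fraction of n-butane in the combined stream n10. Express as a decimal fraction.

0.503

n-butane enters only via n7 and leaves only via the purge: 1930×0.191 = 0.125×(n-butane in n11), and the separator passes all n-butane, so n-butane in n10 = n-butane in n11 = 2949 kg/h.
butadiene in n10: m_A = 1930×0.809 + (1−0.125)·(1−0.469)·m_A, so m_A = 1561.4/0.5354 = 2916.4 kg/h.
n10 = 2916.4 + 2949 = 5865.4 kg/h.
n-butane fraction in n10 = 2949/5865.4 = 0.503.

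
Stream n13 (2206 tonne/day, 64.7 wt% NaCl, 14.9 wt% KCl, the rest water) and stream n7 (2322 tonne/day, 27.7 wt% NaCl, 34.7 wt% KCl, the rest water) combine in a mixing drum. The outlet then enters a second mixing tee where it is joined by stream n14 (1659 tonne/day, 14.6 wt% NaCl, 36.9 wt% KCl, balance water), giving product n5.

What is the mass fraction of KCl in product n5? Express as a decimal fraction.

Overall, product flow = 6187 tonne/day.
KCl in = 2206×0.149 + 2322×0.347 + 1659×0.369 = 1746.6 tonne/day.
KCl fraction in n5 = 0.282.

0.282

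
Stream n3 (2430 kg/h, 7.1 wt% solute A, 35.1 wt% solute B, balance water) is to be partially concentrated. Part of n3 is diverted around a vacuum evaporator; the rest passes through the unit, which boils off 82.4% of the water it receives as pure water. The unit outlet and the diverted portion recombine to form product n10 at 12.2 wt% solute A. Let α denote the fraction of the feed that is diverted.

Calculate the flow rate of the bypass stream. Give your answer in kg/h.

297.1 kg/h

All 2430×0.071 = 172.53 kg/h of solute A reaches n10, so n10 = 172.53/0.122 = 1414.2 kg/h and vapour = 1015.8 kg/h.
The evaporator receives (1−α)·2430 of feed at 0.578 water and removes 0.824 of that water:
0.824×0.578×(1−α)×2430 = 1015.8
(1−α) = 1015.8/1157.3 = 0.8777;  α = 0.1223.
Bypass flow = 0.1223×2430 = 297.14 kg/h.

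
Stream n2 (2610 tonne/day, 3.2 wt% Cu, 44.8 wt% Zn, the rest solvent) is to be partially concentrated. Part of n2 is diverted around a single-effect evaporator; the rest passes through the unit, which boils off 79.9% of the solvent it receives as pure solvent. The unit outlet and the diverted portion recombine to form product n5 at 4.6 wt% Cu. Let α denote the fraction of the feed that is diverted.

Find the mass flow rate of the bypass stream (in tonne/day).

All 2610×0.032 = 83.52 tonne/day of Cu reaches n5, so n5 = 83.52/0.046 = 1815.7 tonne/day and vapour = 794.35 tonne/day.
The evaporator receives (1−α)·2610 of feed at 0.520 solvent and removes 0.799 of that solvent:
0.799×0.520×(1−α)×2610 = 794.35
(1−α) = 794.35/1084.4 = 0.7325;  α = 0.2675.
Bypass flow = 0.2675×2610 = 698.12 tonne/day.

698.1 tonne/day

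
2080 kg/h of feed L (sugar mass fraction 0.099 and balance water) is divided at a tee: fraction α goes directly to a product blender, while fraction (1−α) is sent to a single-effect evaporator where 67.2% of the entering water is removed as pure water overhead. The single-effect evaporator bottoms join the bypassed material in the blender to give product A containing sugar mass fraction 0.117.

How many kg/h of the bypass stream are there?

All 2080×0.099 = 205.92 kg/h of sugar reaches A, so A = 205.92/0.117 = 1760 kg/h and vapour = 320 kg/h.
The evaporator receives (1−α)·2080 of feed at 0.901 water and removes 0.672 of that water:
0.672×0.901×(1−α)×2080 = 320
(1−α) = 320/1259.4 = 0.2541;  α = 0.7459.
Bypass flow = 0.7459×2080 = 1551.5 kg/h.

1551 kg/h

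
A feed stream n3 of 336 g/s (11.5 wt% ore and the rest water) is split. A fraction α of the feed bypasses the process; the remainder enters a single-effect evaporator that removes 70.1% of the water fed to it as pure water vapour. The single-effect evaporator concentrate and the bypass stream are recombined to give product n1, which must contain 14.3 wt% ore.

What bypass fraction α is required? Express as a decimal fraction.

0.684

All 336×0.115 = 38.64 g/s of ore reaches n1, so n1 = 38.64/0.143 = 270.21 g/s and vapour = 65.79 g/s.
The evaporator receives (1−α)·336 of feed at 0.885 water and removes 0.701 of that water:
0.701×0.885×(1−α)×336 = 65.79
(1−α) = 65.79/208.45 = 0.3156;  α = 0.6844.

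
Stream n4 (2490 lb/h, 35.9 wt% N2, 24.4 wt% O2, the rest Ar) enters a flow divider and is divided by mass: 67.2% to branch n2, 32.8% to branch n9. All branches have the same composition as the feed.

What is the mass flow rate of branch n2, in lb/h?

Branch n2 flow = 0.672×2490 = 1673.3 lb/h.

1673 lb/h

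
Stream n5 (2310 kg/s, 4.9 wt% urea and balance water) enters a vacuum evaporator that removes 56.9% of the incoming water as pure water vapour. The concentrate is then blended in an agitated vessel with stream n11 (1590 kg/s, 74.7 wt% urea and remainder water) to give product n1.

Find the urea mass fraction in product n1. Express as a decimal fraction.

Vapour removed = 0.569×0.951×2310 = 1250 kg/s; concentrate = 1060 kg/s.
urea reaching the mixer = 113.19 (from concentrate) + 1590×0.747 = 1300.9 kg/s.
Product flow = 1060 + 1590 = 2650 kg/s; urea fraction = 0.491.

0.491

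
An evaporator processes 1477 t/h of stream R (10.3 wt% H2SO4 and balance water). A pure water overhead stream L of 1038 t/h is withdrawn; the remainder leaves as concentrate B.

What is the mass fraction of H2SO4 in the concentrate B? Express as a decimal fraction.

H2SO4 is not removed: 1477×0.103 = 152.13 t/h of H2SO4 enters B.
Concentrate = 1477 − 1038 = 439 t/h.
Mass fraction = 152.13/439 = 0.3465.

0.3465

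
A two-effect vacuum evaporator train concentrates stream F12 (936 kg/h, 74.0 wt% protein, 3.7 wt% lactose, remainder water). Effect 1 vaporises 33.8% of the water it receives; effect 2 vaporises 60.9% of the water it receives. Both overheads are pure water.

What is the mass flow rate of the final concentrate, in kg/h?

781.3 kg/h

water in feed = 936×0.223 = 208.73 kg/h.
After stage 1: water left = (1−0.338)×208.73 = 138.18; stream total = 865.45 kg/h.
After stage 2: water left = (1−0.609)×138.18 = 54.028; final concentrate = 781.3 kg/h.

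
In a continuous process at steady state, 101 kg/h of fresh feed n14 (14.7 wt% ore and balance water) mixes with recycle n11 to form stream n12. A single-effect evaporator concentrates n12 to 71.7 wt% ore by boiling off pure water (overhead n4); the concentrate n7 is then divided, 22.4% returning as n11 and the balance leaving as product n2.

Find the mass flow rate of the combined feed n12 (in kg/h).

Overall ore balance (none leaves overhead): ore in fresh feed = ore in product, i.e. 101×0.147 = (1−0.224)·n7·0.717.
n7 = 14.847/(0.717×0.776) = 26.684 kg/h.
Recycle n11 = 0.224×26.684 = 5.9773 kg/h.
Combined feed n12 = 101 + 5.9773 = 106.98 kg/h.

107 kg/h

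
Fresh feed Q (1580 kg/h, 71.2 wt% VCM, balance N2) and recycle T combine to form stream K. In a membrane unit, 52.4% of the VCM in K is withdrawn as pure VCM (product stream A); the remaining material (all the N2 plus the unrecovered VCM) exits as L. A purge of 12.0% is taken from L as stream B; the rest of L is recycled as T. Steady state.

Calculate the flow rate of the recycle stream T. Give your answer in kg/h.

N2 enters only via Q and leaves only via the purge: 1580×0.288 = 0.120×(N2 in L), and the membrane unit passes all N2, so N2 in K = N2 in L = 3792 kg/h.
VCM in K: m_A = 1580×0.712 + (1−0.120)·(1−0.524)·m_A, so m_A = 1125/0.5811 = 1935.8 kg/h.
L = (1−0.524)×1935.8 + 3792 = 4713.5 kg/h.
Recycle T = (1−0.120)×4713.5 = 4147.8 kg/h.

4148 kg/h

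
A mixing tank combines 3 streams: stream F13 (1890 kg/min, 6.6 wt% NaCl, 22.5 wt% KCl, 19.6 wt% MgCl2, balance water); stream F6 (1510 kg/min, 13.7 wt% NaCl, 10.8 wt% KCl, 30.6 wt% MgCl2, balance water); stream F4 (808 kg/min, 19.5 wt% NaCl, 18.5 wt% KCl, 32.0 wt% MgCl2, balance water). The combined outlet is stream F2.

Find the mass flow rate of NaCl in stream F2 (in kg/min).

NaCl out = NaCl in = 1890×0.066 + 1510×0.137 + 808×0.195 = 489.17 kg/min.

489.2 kg/min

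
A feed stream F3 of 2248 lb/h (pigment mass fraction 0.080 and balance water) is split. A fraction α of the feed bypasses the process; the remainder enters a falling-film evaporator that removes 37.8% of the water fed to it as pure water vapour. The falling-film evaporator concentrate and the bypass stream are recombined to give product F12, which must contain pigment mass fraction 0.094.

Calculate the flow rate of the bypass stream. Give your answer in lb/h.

All 2248×0.080 = 179.84 lb/h of pigment reaches F12, so F12 = 179.84/0.094 = 1913.2 lb/h and vapour = 334.81 lb/h.
The evaporator receives (1−α)·2248 of feed at 0.920 water and removes 0.378 of that water:
0.378×0.920×(1−α)×2248 = 334.81
(1−α) = 334.81/781.76 = 0.4283;  α = 0.5717.
Bypass flow = 0.5717×2248 = 1285.2 lb/h.

1285 lb/h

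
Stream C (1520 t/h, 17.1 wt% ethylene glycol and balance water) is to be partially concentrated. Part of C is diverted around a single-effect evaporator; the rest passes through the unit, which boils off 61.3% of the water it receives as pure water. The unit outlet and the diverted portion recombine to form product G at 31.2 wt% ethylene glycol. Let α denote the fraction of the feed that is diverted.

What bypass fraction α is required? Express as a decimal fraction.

0.111

All 1520×0.171 = 259.92 t/h of ethylene glycol reaches G, so G = 259.92/0.312 = 833.08 t/h and vapour = 686.92 t/h.
The evaporator receives (1−α)·1520 of feed at 0.829 water and removes 0.613 of that water:
0.613×0.829×(1−α)×1520 = 686.92
(1−α) = 686.92/772.43 = 0.8893;  α = 0.1107.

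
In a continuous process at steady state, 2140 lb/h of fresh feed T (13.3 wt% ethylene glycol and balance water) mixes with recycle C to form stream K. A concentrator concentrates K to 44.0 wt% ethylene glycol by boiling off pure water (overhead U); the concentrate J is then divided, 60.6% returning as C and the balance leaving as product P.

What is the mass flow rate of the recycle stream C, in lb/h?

Overall ethylene glycol balance (none leaves overhead): ethylene glycol in fresh feed = ethylene glycol in product, i.e. 2140×0.133 = (1−0.606)·J·0.440.
J = 284.62/(0.440×0.394) = 1641.8 lb/h.
Recycle C = 0.606×1641.8 = 994.92 lb/h.

994.9 lb/h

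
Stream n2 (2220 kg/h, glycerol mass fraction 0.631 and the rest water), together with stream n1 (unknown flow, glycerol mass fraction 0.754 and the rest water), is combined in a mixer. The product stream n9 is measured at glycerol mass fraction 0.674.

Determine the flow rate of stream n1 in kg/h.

Let n1 be the unknown flow. Total out = 2220 + n1.
glycerol balance: 1400.8 + 0.754·n1 = 0.674·(2220 + n1)
(0.754 − 0.674)·n1 = 0.674×2220 − 1400.8 = 95.46
n1 = 95.46 / 0.080 = 1193.3 kg/h

1193 kg/h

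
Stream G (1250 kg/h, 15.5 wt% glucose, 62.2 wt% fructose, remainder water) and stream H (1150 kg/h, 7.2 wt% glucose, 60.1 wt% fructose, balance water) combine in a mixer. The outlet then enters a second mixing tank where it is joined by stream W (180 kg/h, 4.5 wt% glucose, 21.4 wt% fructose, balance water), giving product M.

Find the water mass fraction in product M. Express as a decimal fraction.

Overall, product flow = 2580 kg/h.
water in = 1250×0.223 + 1150×0.327 + 180×0.741 = 788.18 kg/h.
water fraction in M = 0.305.

0.305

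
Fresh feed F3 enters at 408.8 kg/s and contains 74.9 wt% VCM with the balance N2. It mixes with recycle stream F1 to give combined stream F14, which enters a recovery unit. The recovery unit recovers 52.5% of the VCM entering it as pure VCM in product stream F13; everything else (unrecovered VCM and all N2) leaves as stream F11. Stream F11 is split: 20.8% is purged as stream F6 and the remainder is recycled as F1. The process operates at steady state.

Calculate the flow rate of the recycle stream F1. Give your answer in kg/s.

575.4 kg/s

N2 enters only via F3 and leaves only via the purge: 408.8×0.251 = 0.208×(N2 in F11), and the recovery unit passes all N2, so N2 in F14 = N2 in F11 = 493.31 kg/s.
VCM in F14: m_A = 408.8×0.749 + (1−0.208)·(1−0.525)·m_A, so m_A = 306.19/0.6238 = 490.85 kg/s.
F11 = (1−0.525)×490.85 + 493.31 = 726.46 kg/s.
Recycle F1 = (1−0.208)×726.46 = 575.36 kg/s.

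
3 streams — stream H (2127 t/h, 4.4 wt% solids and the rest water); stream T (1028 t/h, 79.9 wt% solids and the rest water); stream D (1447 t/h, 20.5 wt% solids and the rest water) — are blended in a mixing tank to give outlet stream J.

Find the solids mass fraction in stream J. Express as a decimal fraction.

Total flow out = 2127 + 1028 + 1447 = 4602 t/h.
solids in = 2127×0.044 + 1028×0.799 + 1447×0.205 = 1211.6 t/h.
solids mass fraction in J = 1211.6/4602 = 0.2633.

0.2633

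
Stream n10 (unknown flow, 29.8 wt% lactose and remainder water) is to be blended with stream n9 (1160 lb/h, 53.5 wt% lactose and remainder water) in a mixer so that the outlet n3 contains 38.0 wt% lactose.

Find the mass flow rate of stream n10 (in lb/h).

2193 lb/h

Let n10 be the unknown flow. Total out = 1160 + n10.
lactose balance: 620.6 + 0.298·n10 = 0.380·(1160 + n10)
(0.298 − 0.380)·n10 = 0.380×1160 − 620.6 = -179.8
n10 = -179.8 / -0.082 = 2192.7 lb/h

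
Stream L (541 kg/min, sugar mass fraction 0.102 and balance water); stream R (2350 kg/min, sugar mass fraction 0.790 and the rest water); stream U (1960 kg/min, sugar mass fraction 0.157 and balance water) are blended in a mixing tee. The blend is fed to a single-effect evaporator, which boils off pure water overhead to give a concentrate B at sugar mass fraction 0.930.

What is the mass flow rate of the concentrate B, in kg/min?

2386 kg/min

sugar entering = 541×0.102 + 2350×0.790 + 1960×0.157 = 2219.4 kg/min.
All sugar reports to B, so B = 2219.4/0.930 = 2386.5 kg/min.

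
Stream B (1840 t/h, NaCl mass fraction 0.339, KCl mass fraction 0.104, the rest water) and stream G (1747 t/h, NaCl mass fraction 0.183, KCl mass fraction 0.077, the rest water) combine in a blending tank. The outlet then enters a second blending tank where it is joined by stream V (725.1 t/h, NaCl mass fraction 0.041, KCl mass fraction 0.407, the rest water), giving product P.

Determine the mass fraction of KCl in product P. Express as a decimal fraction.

0.144

Overall, product flow = 4312.1 t/h.
KCl in = 1840×0.104 + 1747×0.077 + 725.1×0.407 = 620.99 t/h.
KCl fraction in P = 0.144.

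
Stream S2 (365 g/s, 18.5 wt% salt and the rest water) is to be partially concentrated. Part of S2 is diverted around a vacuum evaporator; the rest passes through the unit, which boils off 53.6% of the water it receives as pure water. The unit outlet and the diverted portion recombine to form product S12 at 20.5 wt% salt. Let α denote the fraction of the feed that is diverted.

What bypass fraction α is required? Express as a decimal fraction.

All 365×0.185 = 67.525 g/s of salt reaches S12, so S12 = 67.525/0.205 = 329.39 g/s and vapour = 35.61 g/s.
The evaporator receives (1−α)·365 of feed at 0.815 water and removes 0.536 of that water:
0.536×0.815×(1−α)×365 = 35.61
(1−α) = 35.61/159.45 = 0.2233;  α = 0.7767.

0.777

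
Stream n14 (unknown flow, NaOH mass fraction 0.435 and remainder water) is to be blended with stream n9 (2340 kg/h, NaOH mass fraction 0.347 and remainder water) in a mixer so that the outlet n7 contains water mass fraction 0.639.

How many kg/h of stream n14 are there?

442.7 kg/h

Let n14 be the unknown flow. Total out = 2340 + n14.
water balance: 1528 + 0.565·n14 = 0.639·(2340 + n14)
(0.565 − 0.639)·n14 = 0.639×2340 − 1528 = -32.76
n14 = -32.76 / -0.074 = 442.7 kg/h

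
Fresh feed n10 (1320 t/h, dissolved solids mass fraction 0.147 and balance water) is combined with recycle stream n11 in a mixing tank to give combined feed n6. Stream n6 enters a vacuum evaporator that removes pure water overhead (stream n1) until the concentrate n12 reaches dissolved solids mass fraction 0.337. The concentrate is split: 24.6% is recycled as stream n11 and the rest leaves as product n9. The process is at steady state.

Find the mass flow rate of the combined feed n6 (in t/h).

Overall dissolved solids balance (none leaves overhead): dissolved solids in fresh feed = dissolved solids in product, i.e. 1320×0.147 = (1−0.246)·n12·0.337.
n12 = 194.04/(0.337×0.754) = 763.64 t/h.
Recycle n11 = 0.246×763.64 = 187.86 t/h.
Combined feed n6 = 1320 + 187.86 = 1507.9 t/h.

1508 t/h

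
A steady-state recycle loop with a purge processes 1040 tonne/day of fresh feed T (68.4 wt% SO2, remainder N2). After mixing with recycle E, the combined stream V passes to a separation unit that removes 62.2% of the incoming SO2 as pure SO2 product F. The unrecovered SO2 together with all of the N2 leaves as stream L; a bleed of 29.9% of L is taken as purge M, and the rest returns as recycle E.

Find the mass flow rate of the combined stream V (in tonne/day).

N2 enters only via T and leaves only via the purge: 1040×0.316 = 0.299×(N2 in L), and the separation unit passes all N2, so N2 in V = N2 in L = 1099.1 tonne/day.
SO2 in V: m_A = 1040×0.684 + (1−0.299)·(1−0.622)·m_A, so m_A = 711.36/0.7350 = 967.81 tonne/day.
V = 967.81 + 1099.1 = 2066.9 tonne/day.

2067 tonne/day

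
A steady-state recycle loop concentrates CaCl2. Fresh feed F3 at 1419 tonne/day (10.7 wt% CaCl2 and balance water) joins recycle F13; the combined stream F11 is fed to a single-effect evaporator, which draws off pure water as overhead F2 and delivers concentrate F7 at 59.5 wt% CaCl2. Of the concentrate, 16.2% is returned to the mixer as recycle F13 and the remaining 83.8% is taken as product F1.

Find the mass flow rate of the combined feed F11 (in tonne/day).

1468 tonne/day

Overall CaCl2 balance (none leaves overhead): CaCl2 in fresh feed = CaCl2 in product, i.e. 1419×0.107 = (1−0.162)·F7·0.595.
F7 = 151.83/(0.595×0.838) = 304.51 tonne/day.
Recycle F13 = 0.162×304.51 = 49.331 tonne/day.
Combined feed F11 = 1419 + 49.331 = 1468.3 tonne/day.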